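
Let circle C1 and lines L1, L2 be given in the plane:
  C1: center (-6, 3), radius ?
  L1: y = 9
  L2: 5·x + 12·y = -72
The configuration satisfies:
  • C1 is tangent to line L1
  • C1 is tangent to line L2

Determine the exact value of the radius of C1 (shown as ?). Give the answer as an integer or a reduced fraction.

6

1. [C1‖L1]  r_C1² − 36 = 0  ⇒  r_C1 = 6 (r>0 drops 1)
2. [C1‖L2]  r_C1² − 36 = 0  ⇒  r_C1 = 6 (r>0 drops 1)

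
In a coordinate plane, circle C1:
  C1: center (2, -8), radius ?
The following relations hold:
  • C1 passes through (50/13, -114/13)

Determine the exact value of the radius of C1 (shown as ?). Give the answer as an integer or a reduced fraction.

1. [C1∋P]  r_C1² − 4 = 0  ⇒  r_C1 = 2 (r>0 drops 1)

2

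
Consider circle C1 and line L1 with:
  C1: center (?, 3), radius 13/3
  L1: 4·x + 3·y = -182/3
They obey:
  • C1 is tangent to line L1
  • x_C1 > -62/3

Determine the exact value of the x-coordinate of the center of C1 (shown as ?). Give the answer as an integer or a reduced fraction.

-12

1. [C1‖L1]  x_C1² + (209/6)x_C1 + 274 = 0  ⇒  x_C1 = -137/6 or -12
2. given x_C1 > -62/3: keep -12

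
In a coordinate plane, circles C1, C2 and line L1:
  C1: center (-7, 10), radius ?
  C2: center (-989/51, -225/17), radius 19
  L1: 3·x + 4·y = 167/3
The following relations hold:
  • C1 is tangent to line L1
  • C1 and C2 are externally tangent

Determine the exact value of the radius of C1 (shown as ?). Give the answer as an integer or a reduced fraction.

22/3

1. [C1‖L1]  r_C1² − 484/9 = 0  ⇒  r_C1 = 22/3 (r>0 drops 1)
2. [ext C1·C2]  r_C1² + 38r_C1 − 2992/9 = 0  ⇒  r_C1 = 22/3 (r>0 drops 1)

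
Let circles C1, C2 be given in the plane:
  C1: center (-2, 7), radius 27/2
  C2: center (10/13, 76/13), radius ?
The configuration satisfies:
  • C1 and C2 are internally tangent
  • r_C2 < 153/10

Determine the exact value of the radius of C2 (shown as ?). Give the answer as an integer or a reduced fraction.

1. [int C1,C2]  r_C2² − 27r_C2 + 693/4 = 0  ⇒  r_C2 = 21/2 or 33/2
2. given r_C2 < 153/10: keep 21/2

21/2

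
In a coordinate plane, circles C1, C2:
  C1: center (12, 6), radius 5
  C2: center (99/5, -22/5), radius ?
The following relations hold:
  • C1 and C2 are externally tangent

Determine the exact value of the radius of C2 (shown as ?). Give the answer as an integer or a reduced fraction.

1. [ext C1·C2]  r_C2² + 10r_C2 − 144 = 0  ⇒  r_C2 = 8 (r>0 drops 1)

8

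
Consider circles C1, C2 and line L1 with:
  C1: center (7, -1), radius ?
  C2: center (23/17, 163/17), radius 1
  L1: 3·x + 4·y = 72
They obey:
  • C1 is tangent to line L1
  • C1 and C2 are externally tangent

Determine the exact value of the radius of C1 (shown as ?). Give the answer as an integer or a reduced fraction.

11

1. [C1‖L1]  r_C1² − 121 = 0  ⇒  r_C1 = 11 (r>0 drops 1)
2. [ext C1·C2]  r_C1² + 2r_C1 − 143 = 0  ⇒  r_C1 = 11 (r>0 drops 1)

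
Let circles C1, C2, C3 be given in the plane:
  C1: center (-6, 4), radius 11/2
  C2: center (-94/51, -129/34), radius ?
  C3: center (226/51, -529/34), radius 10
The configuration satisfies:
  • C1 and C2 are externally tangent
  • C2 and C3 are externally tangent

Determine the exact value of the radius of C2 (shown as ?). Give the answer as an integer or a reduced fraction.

1. [ext C1·C2]  r_C2² + 11r_C2 − 430/9 = 0  ⇒  r_C2 = 10/3 (r>0 drops 1)
2. [ext C2·C3]  r_C2² + 20r_C2 − 700/9 = 0  ⇒  r_C2 = 10/3 (r>0 drops 1)

10/3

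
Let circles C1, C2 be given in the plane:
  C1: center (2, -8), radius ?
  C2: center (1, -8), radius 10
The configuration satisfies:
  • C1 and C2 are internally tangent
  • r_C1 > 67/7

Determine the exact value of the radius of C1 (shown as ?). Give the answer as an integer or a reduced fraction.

11

1. [int C1,C2]  r_C1² − 20r_C1 + 99 = 0  ⇒  r_C1 = 9 or 11
2. given r_C1 > 67/7: keep 11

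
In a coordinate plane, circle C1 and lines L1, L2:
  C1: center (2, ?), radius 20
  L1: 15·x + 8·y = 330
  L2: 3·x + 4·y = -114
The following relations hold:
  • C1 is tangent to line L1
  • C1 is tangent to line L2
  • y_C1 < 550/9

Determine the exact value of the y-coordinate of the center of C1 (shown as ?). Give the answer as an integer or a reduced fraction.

1. [C1‖L1]  y_C1² − 75y_C1 − 400 = 0  ⇒  y_C1 = -5 or 80
2. [C1‖L2]  y_C1² + 60y_C1 + 275 = 0  ⇒  y_C1 = -55 or -5

-5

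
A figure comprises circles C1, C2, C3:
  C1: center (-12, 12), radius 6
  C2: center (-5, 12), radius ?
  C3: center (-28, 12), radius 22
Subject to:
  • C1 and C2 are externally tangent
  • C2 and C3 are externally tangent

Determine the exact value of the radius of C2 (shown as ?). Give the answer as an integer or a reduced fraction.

1. [ext C1·C2]  r_C2² + 12r_C2 − 13 = 0  ⇒  r_C2 = 1 (r>0 drops 1)
2. [ext C2·C3]  r_C2² + 44r_C2 − 45 = 0  ⇒  r_C2 = 1 (r>0 drops 1)

1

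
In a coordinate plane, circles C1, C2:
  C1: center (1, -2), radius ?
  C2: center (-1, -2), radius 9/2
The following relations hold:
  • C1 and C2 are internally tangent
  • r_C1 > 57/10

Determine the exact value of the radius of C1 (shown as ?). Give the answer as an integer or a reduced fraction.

1. [int C1,C2]  r_C1² − 9r_C1 + 65/4 = 0  ⇒  r_C1 = 5/2 or 13/2
2. given r_C1 > 57/10: keep 13/2

13/2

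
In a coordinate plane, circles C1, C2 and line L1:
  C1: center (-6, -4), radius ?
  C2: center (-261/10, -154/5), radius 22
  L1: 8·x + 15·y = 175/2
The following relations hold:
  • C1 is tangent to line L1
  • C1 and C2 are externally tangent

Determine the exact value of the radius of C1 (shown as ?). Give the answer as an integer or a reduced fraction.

1. [C1‖L1]  r_C1² − 529/4 = 0  ⇒  r_C1 = 23/2 (r>0 drops 1)
2. [ext C1·C2]  r_C1² + 44r_C1 − 2553/4 = 0  ⇒  r_C1 = 23/2 (r>0 drops 1)

23/2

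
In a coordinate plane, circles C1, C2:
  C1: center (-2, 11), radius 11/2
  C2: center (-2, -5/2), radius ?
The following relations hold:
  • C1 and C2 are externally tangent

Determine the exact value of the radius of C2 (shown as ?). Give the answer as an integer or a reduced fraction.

1. [ext C1·C2]  r_C2² + 11r_C2 − 152 = 0  ⇒  r_C2 = 8 (r>0 drops 1)

8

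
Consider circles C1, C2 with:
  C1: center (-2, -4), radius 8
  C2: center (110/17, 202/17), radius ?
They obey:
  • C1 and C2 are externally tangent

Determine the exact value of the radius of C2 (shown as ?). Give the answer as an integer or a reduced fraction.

1. [ext C1·C2]  r_C2² + 16r_C2 − 260 = 0  ⇒  r_C2 = 10 (r>0 drops 1)

10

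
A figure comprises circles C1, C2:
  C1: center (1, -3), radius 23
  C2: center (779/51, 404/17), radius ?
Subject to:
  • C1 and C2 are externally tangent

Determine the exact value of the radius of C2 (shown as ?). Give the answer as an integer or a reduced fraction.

22/3

1. [ext C1·C2]  r_C2² + 46r_C2 − 3520/9 = 0  ⇒  r_C2 = 22/3 (r>0 drops 1)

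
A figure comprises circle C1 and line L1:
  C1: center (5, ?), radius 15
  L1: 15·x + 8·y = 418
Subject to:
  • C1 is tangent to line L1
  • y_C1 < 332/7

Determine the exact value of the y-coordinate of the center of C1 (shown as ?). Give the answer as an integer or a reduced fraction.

11

1. [C1‖L1]  y_C1² − (343/4)y_C1 + 3289/4 = 0  ⇒  y_C1 = 11 or 299/4
2. given y_C1 < 332/7: keep 11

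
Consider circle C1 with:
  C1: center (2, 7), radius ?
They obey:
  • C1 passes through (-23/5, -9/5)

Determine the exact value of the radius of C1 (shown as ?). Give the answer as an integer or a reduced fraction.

1. [C1∋P]  r_C1² − 121 = 0  ⇒  r_C1 = 11 (r>0 drops 1)

11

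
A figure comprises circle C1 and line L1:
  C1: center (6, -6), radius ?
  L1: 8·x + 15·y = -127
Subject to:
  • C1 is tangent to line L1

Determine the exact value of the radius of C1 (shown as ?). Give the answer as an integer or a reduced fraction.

5

1. [C1‖L1]  r_C1² − 25 = 0  ⇒  r_C1 = 5 (r>0 drops 1)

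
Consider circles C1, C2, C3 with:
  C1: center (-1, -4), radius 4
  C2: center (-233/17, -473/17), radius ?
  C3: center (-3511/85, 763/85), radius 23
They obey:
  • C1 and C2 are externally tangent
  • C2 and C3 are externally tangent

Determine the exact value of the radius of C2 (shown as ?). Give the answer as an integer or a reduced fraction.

1. [ext C1·C2]  r_C2² + 8r_C2 − 713 = 0  ⇒  r_C2 = 23 (r>0 drops 1)
2. [ext C2·C3]  r_C2² + 46r_C2 − 1587 = 0  ⇒  r_C2 = 23 (r>0 drops 1)

23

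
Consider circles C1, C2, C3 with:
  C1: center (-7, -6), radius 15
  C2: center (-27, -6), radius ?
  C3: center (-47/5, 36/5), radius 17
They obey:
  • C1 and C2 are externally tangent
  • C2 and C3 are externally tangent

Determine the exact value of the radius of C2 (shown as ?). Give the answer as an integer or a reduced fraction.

5

1. [ext C1·C2]  r_C2² + 30r_C2 − 175 = 0  ⇒  r_C2 = 5 (r>0 drops 1)
2. [ext C2·C3]  r_C2² + 34r_C2 − 195 = 0  ⇒  r_C2 = 5 (r>0 drops 1)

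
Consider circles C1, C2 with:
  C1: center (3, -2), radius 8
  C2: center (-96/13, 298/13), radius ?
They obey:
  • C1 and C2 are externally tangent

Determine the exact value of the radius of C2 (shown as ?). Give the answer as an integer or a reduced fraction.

19

1. [ext C1·C2]  r_C2² + 16r_C2 − 665 = 0  ⇒  r_C2 = 19 (r>0 drops 1)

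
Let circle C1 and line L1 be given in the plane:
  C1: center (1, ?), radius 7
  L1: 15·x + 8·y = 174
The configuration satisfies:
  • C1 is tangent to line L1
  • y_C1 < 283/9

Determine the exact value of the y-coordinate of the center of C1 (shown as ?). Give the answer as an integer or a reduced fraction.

1. [C1‖L1]  y_C1² − (159/4)y_C1 + 695/4 = 0  ⇒  y_C1 = 5 or 139/4
2. given y_C1 < 283/9: keep 5

5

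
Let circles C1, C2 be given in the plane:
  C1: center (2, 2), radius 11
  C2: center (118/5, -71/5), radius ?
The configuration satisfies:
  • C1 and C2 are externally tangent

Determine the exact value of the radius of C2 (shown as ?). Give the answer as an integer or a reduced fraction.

1. [ext C1·C2]  r_C2² + 22r_C2 − 608 = 0  ⇒  r_C2 = 16 (r>0 drops 1)

16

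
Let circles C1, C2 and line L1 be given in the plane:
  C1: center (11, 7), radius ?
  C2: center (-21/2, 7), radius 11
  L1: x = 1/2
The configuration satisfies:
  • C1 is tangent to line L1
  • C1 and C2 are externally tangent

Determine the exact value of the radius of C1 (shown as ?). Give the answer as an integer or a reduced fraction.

21/2

1. [C1‖L1]  r_C1² − 441/4 = 0  ⇒  r_C1 = 21/2 (r>0 drops 1)
2. [ext C1·C2]  r_C1² + 22r_C1 − 1365/4 = 0  ⇒  r_C1 = 21/2 (r>0 drops 1)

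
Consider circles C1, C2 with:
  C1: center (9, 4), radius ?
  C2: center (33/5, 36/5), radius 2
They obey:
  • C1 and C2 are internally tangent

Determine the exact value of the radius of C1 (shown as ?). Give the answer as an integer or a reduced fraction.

6

1. [int C1,C2]  r_C1² − 4r_C1 − 12 = 0  ⇒  r_C1 = 6 (r>0 drops 1)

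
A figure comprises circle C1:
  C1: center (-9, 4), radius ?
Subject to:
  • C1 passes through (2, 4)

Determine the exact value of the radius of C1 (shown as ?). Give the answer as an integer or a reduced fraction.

11

1. [C1∋P]  r_C1² − 121 = 0  ⇒  r_C1 = 11 (r>0 drops 1)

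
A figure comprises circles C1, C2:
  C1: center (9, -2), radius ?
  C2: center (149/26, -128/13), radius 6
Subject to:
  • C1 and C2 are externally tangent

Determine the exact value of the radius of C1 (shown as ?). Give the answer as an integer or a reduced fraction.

1. [ext C1·C2]  r_C1² + 12r_C1 − 145/4 = 0  ⇒  r_C1 = 5/2 (r>0 drops 1)

5/2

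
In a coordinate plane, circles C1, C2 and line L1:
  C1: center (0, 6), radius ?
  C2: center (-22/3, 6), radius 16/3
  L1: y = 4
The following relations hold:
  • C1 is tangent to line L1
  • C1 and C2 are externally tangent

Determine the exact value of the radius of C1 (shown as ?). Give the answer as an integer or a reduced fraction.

1. [C1‖L1]  r_C1² − 4 = 0  ⇒  r_C1 = 2 (r>0 drops 1)
2. [ext C1·C2]  r_C1² + (32/3)r_C1 − 76/3 = 0  ⇒  r_C1 = 2 (r>0 drops 1)

2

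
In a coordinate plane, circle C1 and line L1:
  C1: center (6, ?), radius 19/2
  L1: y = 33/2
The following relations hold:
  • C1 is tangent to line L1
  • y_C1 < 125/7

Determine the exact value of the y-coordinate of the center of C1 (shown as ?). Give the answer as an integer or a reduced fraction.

7

1. [C1‖L1]  y_C1² − 33y_C1 + 182 = 0  ⇒  y_C1 = 7 or 26
2. given y_C1 < 125/7: keep 7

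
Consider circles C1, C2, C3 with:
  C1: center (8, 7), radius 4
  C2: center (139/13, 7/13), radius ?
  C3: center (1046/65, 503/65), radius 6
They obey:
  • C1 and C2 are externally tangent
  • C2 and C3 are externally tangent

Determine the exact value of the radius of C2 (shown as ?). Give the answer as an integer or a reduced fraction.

3

1. [ext C1·C2]  r_C2² + 8r_C2 − 33 = 0  ⇒  r_C2 = 3 (r>0 drops 1)
2. [ext C2·C3]  r_C2² + 12r_C2 − 45 = 0  ⇒  r_C2 = 3 (r>0 drops 1)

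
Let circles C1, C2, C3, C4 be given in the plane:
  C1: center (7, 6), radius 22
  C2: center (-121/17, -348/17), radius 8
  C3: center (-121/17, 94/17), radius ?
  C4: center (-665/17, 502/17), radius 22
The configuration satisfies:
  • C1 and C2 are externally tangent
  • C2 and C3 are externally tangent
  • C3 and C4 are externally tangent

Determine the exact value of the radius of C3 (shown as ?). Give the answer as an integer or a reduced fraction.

1. [ext C2·C3]  r_C3² + 16r_C3 − 612 = 0  ⇒  r_C3 = 18 (r>0 drops 1)
2. [ext C3·C4]  r_C3² + 44r_C3 − 1116 = 0  ⇒  r_C3 = 18 (r>0 drops 1)

18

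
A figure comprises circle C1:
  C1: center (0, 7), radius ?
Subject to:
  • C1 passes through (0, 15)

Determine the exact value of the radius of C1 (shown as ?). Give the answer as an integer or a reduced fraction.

1. [C1∋P]  r_C1² − 64 = 0  ⇒  r_C1 = 8 (r>0 drops 1)

8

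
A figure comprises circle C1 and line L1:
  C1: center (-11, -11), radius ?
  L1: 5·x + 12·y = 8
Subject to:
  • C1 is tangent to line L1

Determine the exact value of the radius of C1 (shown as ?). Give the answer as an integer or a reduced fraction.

1. [C1‖L1]  r_C1² − 225 = 0  ⇒  r_C1 = 15 (r>0 drops 1)

15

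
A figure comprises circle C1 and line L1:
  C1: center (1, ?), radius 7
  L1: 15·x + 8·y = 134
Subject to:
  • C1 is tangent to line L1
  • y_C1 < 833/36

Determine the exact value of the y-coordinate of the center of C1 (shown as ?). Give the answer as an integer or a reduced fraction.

0

1. [C1‖L1]  y_C1² − (119/4)y_C1 = 0  ⇒  y_C1 = 0 or 119/4
2. given y_C1 < 833/36: keep 0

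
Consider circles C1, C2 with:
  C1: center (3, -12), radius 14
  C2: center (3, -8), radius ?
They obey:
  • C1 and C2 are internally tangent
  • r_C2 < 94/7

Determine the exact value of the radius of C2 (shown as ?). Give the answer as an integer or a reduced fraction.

1. [int C1,C2]  r_C2² − 28r_C2 + 180 = 0  ⇒  r_C2 = 10 or 18
2. given r_C2 < 94/7: keep 10

10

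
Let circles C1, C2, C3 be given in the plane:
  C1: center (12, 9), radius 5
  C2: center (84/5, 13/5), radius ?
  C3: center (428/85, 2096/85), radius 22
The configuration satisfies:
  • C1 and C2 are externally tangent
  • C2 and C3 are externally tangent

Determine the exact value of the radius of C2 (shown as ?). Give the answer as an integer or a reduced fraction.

1. [ext C1·C2]  r_C2² + 10r_C2 − 39 = 0  ⇒  r_C2 = 3 (r>0 drops 1)
2. [ext C2·C3]  r_C2² + 44r_C2 − 141 = 0  ⇒  r_C2 = 3 (r>0 drops 1)

3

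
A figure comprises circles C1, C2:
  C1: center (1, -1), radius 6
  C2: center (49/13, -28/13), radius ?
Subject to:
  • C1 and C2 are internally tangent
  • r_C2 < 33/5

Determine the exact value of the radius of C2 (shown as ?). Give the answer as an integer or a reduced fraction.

1. [int C1,C2]  r_C2² − 12r_C2 + 27 = 0  ⇒  r_C2 = 3 or 9
2. given r_C2 < 33/5: keep 3

3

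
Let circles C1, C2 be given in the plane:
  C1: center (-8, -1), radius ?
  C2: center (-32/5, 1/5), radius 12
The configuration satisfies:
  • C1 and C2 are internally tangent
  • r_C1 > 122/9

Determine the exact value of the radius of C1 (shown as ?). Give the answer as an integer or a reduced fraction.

14

1. [int C1,C2]  r_C1² − 24r_C1 + 140 = 0  ⇒  r_C1 = 10 or 14
2. given r_C1 > 122/9: keep 14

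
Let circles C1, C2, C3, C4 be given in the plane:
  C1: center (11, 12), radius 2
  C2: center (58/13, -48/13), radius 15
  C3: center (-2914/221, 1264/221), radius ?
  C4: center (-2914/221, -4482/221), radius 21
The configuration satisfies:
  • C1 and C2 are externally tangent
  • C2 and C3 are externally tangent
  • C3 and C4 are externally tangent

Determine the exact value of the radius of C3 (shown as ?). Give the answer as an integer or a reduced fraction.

1. [ext C2·C3]  r_C3² + 30r_C3 − 175 = 0  ⇒  r_C3 = 5 (r>0 drops 1)
2. [ext C3·C4]  r_C3² + 42r_C3 − 235 = 0  ⇒  r_C3 = 5 (r>0 drops 1)

5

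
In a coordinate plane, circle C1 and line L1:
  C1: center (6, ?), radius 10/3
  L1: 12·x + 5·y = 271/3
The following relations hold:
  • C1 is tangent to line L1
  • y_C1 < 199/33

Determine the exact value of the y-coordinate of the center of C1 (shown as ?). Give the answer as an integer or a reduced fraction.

1. [C1‖L1]  y_C1² − (22/3)y_C1 − 185/3 = 0  ⇒  y_C1 = -5 or 37/3
2. given y_C1 < 199/33: keep -5

-5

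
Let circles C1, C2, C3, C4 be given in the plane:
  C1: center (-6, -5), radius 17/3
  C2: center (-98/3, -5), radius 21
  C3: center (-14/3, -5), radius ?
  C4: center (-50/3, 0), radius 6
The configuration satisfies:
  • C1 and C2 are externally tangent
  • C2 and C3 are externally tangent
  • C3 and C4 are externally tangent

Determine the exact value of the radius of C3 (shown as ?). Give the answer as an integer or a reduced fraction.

7

1. [ext C2·C3]  r_C3² + 42r_C3 − 343 = 0  ⇒  r_C3 = 7 (r>0 drops 1)
2. [ext C3·C4]  r_C3² + 12r_C3 − 133 = 0  ⇒  r_C3 = 7 (r>0 drops 1)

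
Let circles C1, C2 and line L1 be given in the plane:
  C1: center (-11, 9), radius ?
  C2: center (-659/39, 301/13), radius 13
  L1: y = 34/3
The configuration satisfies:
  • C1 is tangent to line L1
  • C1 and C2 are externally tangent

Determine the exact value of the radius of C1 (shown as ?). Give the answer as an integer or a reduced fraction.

1. [C1‖L1]  r_C1² − 49/9 = 0  ⇒  r_C1 = 7/3 (r>0 drops 1)
2. [ext C1·C2]  r_C1² + 26r_C1 − 595/9 = 0  ⇒  r_C1 = 7/3 (r>0 drops 1)

7/3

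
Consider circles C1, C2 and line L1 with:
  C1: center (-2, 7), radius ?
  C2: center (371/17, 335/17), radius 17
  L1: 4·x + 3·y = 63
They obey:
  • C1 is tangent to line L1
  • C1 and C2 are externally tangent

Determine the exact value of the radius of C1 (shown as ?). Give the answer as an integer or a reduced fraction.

10

1. [C1‖L1]  r_C1² − 100 = 0  ⇒  r_C1 = 10 (r>0 drops 1)
2. [ext C1·C2]  r_C1² + 34r_C1 − 440 = 0  ⇒  r_C1 = 10 (r>0 drops 1)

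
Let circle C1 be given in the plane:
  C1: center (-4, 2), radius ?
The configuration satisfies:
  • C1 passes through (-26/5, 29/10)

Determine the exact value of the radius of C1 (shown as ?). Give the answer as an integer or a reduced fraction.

1. [C1∋P]  r_C1² − 9/4 = 0  ⇒  r_C1 = 3/2 (r>0 drops 1)

3/2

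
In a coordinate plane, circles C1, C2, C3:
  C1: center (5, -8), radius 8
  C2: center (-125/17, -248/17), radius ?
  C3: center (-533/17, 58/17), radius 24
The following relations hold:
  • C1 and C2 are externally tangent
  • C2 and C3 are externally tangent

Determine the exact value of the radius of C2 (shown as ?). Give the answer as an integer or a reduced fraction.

6

1. [ext C1·C2]  r_C2² + 16r_C2 − 132 = 0  ⇒  r_C2 = 6 (r>0 drops 1)
2. [ext C2·C3]  r_C2² + 48r_C2 − 324 = 0  ⇒  r_C2 = 6 (r>0 drops 1)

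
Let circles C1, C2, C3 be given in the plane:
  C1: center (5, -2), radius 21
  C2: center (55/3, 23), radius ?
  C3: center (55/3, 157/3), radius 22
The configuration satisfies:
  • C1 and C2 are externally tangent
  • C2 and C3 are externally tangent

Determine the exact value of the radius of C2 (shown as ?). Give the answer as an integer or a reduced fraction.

22/3

1. [ext C1·C2]  r_C2² + 42r_C2 − 3256/9 = 0  ⇒  r_C2 = 22/3 (r>0 drops 1)
2. [ext C2·C3]  r_C2² + 44r_C2 − 3388/9 = 0  ⇒  r_C2 = 22/3 (r>0 drops 1)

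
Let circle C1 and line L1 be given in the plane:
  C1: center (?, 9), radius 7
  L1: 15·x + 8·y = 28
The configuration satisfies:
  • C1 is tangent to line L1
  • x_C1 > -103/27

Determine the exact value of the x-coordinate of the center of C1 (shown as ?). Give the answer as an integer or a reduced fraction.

1. [C1‖L1]  x_C1² + (88/15)x_C1 − 163/3 = 0  ⇒  x_C1 = -163/15 or 5
2. given x_C1 > -103/27: keep 5

5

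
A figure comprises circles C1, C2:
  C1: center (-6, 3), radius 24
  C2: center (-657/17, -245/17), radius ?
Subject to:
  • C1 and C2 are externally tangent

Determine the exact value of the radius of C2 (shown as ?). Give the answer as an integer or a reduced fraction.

1. [ext C1·C2]  r_C2² + 48r_C2 − 793 = 0  ⇒  r_C2 = 13 (r>0 drops 1)

13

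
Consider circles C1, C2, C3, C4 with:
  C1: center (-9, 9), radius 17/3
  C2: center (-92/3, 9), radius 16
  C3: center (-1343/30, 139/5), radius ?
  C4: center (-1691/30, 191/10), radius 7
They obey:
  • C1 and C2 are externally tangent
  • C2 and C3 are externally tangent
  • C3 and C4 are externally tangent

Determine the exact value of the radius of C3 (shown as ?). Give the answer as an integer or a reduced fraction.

1. [ext C2·C3]  r_C3² + 32r_C3 − 1185/4 = 0  ⇒  r_C3 = 15/2 (r>0 drops 1)
2. [ext C3·C4]  r_C3² + 14r_C3 − 645/4 = 0  ⇒  r_C3 = 15/2 (r>0 drops 1)

15/2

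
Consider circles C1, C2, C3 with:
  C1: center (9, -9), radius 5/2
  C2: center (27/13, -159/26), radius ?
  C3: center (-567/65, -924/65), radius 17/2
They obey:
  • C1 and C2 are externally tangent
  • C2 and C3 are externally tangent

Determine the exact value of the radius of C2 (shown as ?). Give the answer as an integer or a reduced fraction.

5

1. [ext C1·C2]  r_C2² + 5r_C2 − 50 = 0  ⇒  r_C2 = 5 (r>0 drops 1)
2. [ext C2·C3]  r_C2² + 17r_C2 − 110 = 0  ⇒  r_C2 = 5 (r>0 drops 1)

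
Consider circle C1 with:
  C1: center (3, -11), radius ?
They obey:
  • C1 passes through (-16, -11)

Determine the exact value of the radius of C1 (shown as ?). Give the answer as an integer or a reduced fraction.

1. [C1∋P]  r_C1² − 361 = 0  ⇒  r_C1 = 19 (r>0 drops 1)

19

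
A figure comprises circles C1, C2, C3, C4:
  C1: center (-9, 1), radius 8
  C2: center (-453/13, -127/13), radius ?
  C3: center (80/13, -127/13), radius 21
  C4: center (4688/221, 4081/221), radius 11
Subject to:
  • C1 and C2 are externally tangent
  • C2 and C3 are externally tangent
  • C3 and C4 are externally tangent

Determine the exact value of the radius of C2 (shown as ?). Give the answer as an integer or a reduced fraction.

1. [ext C1·C2]  r_C2² + 16r_C2 − 720 = 0  ⇒  r_C2 = 20 (r>0 drops 1)
2. [ext C2·C3]  r_C2² + 42r_C2 − 1240 = 0  ⇒  r_C2 = 20 (r>0 drops 1)

20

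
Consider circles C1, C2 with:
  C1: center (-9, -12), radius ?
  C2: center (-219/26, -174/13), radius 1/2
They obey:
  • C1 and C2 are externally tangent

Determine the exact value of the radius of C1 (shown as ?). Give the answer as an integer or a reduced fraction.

1

1. [ext C1·C2]  r_C1² + 1r_C1 − 2 = 0  ⇒  r_C1 = 1 (r>0 drops 1)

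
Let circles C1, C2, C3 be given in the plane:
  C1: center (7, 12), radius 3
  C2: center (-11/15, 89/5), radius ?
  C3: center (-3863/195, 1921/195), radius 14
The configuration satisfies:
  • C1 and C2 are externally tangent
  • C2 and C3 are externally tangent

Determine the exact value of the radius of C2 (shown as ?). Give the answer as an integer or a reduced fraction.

20/3

1. [ext C1·C2]  r_C2² + 6r_C2 − 760/9 = 0  ⇒  r_C2 = 20/3 (r>0 drops 1)
2. [ext C2·C3]  r_C2² + 28r_C2 − 2080/9 = 0  ⇒  r_C2 = 20/3 (r>0 drops 1)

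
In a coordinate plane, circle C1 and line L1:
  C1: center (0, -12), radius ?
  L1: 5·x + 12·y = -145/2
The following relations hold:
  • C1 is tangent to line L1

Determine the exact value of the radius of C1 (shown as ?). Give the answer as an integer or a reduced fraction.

11/2

1. [C1‖L1]  r_C1² − 121/4 = 0  ⇒  r_C1 = 11/2 (r>0 drops 1)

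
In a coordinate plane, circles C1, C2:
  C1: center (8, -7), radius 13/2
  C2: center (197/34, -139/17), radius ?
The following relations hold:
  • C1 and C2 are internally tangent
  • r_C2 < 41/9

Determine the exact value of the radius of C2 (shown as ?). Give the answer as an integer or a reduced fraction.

4

1. [int C1,C2]  r_C2² − 13r_C2 + 36 = 0  ⇒  r_C2 = 4 or 9
2. given r_C2 < 41/9: keep 4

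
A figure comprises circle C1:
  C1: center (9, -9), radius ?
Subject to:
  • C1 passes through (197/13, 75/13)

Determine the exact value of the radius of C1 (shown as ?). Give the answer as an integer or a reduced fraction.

1. [C1∋P]  r_C1² − 256 = 0  ⇒  r_C1 = 16 (r>0 drops 1)

16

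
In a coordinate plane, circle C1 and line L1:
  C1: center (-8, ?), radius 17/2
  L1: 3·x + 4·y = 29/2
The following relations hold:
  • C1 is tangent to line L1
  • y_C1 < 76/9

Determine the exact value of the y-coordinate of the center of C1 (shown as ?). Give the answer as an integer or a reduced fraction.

-1

1. [C1‖L1]  y_C1² − (77/4)y_C1 − 81/4 = 0  ⇒  y_C1 = -1 or 81/4
2. given y_C1 < 76/9: keep -1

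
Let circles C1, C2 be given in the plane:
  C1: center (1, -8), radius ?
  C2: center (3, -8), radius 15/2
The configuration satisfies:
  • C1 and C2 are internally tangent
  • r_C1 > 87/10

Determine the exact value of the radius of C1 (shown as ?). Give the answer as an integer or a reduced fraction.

19/2

1. [int C1,C2]  r_C1² − 15r_C1 + 209/4 = 0  ⇒  r_C1 = 11/2 or 19/2
2. given r_C1 > 87/10: keep 19/2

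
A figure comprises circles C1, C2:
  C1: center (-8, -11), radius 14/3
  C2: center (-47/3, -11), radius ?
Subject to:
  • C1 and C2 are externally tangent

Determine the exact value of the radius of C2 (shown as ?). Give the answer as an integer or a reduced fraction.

1. [ext C1·C2]  r_C2² + (28/3)r_C2 − 37 = 0  ⇒  r_C2 = 3 (r>0 drops 1)

3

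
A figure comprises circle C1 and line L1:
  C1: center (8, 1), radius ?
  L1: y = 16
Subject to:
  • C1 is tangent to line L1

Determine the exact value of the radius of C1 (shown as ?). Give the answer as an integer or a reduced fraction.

15

1. [C1‖L1]  r_C1² − 225 = 0  ⇒  r_C1 = 15 (r>0 drops 1)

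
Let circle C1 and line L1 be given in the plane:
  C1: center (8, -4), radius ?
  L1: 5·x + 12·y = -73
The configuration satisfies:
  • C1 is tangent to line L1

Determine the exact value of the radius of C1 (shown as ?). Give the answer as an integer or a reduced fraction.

5

1. [C1‖L1]  r_C1² − 25 = 0  ⇒  r_C1 = 5 (r>0 drops 1)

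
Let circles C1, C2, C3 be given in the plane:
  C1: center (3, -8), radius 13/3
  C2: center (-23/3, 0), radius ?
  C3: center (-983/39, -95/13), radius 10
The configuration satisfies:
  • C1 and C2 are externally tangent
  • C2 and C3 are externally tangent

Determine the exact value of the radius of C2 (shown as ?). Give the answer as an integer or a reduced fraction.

1. [ext C1·C2]  r_C2² + (26/3)r_C2 − 159 = 0  ⇒  r_C2 = 9 (r>0 drops 1)
2. [ext C2·C3]  r_C2² + 20r_C2 − 261 = 0  ⇒  r_C2 = 9 (r>0 drops 1)

9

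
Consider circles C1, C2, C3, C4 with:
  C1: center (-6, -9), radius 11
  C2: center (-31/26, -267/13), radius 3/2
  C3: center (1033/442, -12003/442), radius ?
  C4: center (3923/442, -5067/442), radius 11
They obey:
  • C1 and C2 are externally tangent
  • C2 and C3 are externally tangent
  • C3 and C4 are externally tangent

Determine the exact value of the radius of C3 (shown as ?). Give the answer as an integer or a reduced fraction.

1. [ext C2·C3]  r_C3² + 3r_C3 − 54 = 0  ⇒  r_C3 = 6 (r>0 drops 1)
2. [ext C3·C4]  r_C3² + 22r_C3 − 168 = 0  ⇒  r_C3 = 6 (r>0 drops 1)

6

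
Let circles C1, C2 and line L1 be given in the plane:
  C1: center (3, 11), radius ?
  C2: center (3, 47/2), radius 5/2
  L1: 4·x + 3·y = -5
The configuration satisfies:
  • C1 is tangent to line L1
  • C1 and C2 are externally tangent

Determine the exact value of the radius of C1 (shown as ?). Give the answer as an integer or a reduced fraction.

10

1. [C1‖L1]  r_C1² − 100 = 0  ⇒  r_C1 = 10 (r>0 drops 1)
2. [ext C1·C2]  r_C1² + 5r_C1 − 150 = 0  ⇒  r_C1 = 10 (r>0 drops 1)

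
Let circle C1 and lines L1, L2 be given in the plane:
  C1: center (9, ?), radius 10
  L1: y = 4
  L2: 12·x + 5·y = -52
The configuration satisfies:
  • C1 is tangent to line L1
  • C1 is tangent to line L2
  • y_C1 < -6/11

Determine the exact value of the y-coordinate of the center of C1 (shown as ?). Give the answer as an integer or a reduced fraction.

1. [C1‖L1]  y_C1² − 8y_C1 − 84 = 0  ⇒  y_C1 = -6 or 14
2. [C1‖L2]  y_C1² + 64y_C1 + 348 = 0  ⇒  y_C1 = -58 or -6

-6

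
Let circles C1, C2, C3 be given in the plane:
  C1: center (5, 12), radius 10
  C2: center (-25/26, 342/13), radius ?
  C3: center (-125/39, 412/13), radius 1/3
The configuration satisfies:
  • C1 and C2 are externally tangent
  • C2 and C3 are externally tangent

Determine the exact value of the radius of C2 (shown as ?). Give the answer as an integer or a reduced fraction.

11/2

1. [ext C1·C2]  r_C2² + 20r_C2 − 561/4 = 0  ⇒  r_C2 = 11/2 (r>0 drops 1)
2. [ext C2·C3]  r_C2² + (2/3)r_C2 − 407/12 = 0  ⇒  r_C2 = 11/2 (r>0 drops 1)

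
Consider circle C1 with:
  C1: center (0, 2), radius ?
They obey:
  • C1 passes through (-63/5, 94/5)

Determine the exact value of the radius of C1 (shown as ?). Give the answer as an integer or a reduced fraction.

21

1. [C1∋P]  r_C1² − 441 = 0  ⇒  r_C1 = 21 (r>0 drops 1)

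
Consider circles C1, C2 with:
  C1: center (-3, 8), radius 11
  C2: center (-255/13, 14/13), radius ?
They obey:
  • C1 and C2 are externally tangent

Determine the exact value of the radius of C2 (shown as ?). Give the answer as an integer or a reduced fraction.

7

1. [ext C1·C2]  r_C2² + 22r_C2 − 203 = 0  ⇒  r_C2 = 7 (r>0 drops 1)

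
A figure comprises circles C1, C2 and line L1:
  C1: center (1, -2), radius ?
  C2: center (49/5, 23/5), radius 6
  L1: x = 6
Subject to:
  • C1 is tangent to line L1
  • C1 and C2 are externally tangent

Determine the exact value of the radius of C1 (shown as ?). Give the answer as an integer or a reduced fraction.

1. [C1‖L1]  r_C1² − 25 = 0  ⇒  r_C1 = 5 (r>0 drops 1)
2. [ext C1·C2]  r_C1² + 12r_C1 − 85 = 0  ⇒  r_C1 = 5 (r>0 drops 1)

5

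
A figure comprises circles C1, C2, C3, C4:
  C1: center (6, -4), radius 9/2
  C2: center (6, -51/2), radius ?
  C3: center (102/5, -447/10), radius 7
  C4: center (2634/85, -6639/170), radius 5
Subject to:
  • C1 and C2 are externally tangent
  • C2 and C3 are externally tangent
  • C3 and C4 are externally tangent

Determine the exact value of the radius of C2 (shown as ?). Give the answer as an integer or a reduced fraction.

17

1. [ext C1·C2]  r_C2² + 9r_C2 − 442 = 0  ⇒  r_C2 = 17 (r>0 drops 1)
2. [ext C2·C3]  r_C2² + 14r_C2 − 527 = 0  ⇒  r_C2 = 17 (r>0 drops 1)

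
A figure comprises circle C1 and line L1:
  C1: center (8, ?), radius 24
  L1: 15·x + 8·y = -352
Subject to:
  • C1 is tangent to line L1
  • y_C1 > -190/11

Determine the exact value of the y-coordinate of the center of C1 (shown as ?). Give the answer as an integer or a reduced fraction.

-8

1. [C1‖L1]  y_C1² + 118y_C1 + 880 = 0  ⇒  y_C1 = -110 or -8
2. given y_C1 > -190/11: keep -8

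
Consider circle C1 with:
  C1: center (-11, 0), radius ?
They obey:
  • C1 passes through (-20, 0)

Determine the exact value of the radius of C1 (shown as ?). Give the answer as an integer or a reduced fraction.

1. [C1∋P]  r_C1² − 81 = 0  ⇒  r_C1 = 9 (r>0 drops 1)

9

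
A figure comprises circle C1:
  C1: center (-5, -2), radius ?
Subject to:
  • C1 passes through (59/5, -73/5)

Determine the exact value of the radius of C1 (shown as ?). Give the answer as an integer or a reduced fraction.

21

1. [C1∋P]  r_C1² − 441 = 0  ⇒  r_C1 = 21 (r>0 drops 1)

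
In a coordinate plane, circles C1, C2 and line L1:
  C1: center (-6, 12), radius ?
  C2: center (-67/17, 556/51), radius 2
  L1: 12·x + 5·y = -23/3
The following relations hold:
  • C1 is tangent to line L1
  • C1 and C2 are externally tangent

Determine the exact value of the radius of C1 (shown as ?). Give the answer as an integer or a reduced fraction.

1. [C1‖L1]  r_C1² − 1/9 = 0  ⇒  r_C1 = 1/3 (r>0 drops 1)
2. [ext C1·C2]  r_C1² + 4r_C1 − 13/9 = 0  ⇒  r_C1 = 1/3 (r>0 drops 1)

1/3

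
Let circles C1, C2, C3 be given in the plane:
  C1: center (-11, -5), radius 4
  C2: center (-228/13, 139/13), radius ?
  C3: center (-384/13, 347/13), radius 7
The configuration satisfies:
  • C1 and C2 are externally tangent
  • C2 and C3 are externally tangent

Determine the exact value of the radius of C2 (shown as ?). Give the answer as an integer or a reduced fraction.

1. [ext C1·C2]  r_C2² + 8r_C2 − 273 = 0  ⇒  r_C2 = 13 (r>0 drops 1)
2. [ext C2·C3]  r_C2² + 14r_C2 − 351 = 0  ⇒  r_C2 = 13 (r>0 drops 1)

13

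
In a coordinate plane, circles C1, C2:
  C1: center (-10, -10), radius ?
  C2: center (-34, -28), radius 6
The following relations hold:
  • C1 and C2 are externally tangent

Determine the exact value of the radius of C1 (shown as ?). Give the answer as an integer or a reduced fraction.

24

1. [ext C1·C2]  r_C1² + 12r_C1 − 864 = 0  ⇒  r_C1 = 24 (r>0 drops 1)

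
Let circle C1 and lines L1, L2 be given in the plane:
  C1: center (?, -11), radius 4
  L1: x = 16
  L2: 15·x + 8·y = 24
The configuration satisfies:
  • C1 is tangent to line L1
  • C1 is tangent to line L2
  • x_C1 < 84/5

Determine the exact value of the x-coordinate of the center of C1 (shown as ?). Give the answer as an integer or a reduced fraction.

1. [C1‖L1]  x_C1² − 32x_C1 + 240 = 0  ⇒  x_C1 = 12 or 20
2. [C1‖L2]  x_C1² − (224/15)x_C1 + 176/5 = 0  ⇒  x_C1 = 44/15 or 12

12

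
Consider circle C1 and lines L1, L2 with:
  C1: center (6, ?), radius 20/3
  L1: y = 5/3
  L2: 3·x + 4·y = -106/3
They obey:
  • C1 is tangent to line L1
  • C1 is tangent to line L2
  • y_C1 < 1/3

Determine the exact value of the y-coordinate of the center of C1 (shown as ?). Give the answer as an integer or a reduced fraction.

1. [C1‖L1]  y_C1² − (10/3)y_C1 − 125/3 = 0  ⇒  y_C1 = -5 or 25/3
2. [C1‖L2]  y_C1² + (80/3)y_C1 + 325/3 = 0  ⇒  y_C1 = -65/3 or -5

-5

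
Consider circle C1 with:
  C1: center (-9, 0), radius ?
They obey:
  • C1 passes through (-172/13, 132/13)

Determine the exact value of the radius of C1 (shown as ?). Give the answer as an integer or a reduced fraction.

1. [C1∋P]  r_C1² − 121 = 0  ⇒  r_C1 = 11 (r>0 drops 1)

11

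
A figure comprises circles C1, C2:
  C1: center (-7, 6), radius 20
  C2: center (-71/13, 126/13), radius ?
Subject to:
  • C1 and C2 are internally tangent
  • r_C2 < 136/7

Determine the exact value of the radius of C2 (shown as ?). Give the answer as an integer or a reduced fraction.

1. [int C1,C2]  r_C2² − 40r_C2 + 384 = 0  ⇒  r_C2 = 16 or 24
2. given r_C2 < 136/7: keep 16

16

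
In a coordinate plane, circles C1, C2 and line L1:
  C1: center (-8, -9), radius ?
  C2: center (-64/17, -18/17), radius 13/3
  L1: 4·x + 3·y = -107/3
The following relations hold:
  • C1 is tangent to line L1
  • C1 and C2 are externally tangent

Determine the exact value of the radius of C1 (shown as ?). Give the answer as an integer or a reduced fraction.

14/3

1. [C1‖L1]  r_C1² − 196/9 = 0  ⇒  r_C1 = 14/3 (r>0 drops 1)
2. [ext C1·C2]  r_C1² + (26/3)r_C1 − 560/9 = 0  ⇒  r_C1 = 14/3 (r>0 drops 1)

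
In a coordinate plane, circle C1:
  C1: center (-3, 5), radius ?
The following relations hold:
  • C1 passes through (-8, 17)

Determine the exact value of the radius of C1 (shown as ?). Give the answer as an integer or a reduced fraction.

13

1. [C1∋P]  r_C1² − 169 = 0  ⇒  r_C1 = 13 (r>0 drops 1)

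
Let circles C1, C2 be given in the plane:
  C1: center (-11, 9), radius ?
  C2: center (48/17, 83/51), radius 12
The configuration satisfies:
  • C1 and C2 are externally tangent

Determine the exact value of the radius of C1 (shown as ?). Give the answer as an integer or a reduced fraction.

11/3

1. [ext C1·C2]  r_C1² + 24r_C1 − 913/9 = 0  ⇒  r_C1 = 11/3 (r>0 drops 1)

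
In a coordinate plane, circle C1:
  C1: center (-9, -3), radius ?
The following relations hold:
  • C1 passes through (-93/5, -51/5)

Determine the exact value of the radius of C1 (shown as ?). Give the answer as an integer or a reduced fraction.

1. [C1∋P]  r_C1² − 144 = 0  ⇒  r_C1 = 12 (r>0 drops 1)

12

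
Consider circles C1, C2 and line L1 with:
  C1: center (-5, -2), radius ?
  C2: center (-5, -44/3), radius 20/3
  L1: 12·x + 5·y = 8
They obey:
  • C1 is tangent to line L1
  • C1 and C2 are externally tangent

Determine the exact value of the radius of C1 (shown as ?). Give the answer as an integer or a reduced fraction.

1. [C1‖L1]  r_C1² − 36 = 0  ⇒  r_C1 = 6 (r>0 drops 1)
2. [ext C1·C2]  r_C1² + (40/3)r_C1 − 116 = 0  ⇒  r_C1 = 6 (r>0 drops 1)

6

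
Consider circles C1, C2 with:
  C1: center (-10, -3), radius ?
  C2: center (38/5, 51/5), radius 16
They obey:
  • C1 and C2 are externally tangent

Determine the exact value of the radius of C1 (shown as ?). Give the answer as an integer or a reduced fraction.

6

1. [ext C1·C2]  r_C1² + 32r_C1 − 228 = 0  ⇒  r_C1 = 6 (r>0 drops 1)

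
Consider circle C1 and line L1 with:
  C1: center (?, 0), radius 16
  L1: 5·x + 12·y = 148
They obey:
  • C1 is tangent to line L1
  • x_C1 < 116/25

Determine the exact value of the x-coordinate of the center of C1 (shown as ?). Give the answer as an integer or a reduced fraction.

-12

1. [C1‖L1]  x_C1² − (296/5)x_C1 − 4272/5 = 0  ⇒  x_C1 = -12 or 356/5
2. given x_C1 < 116/25: keep -12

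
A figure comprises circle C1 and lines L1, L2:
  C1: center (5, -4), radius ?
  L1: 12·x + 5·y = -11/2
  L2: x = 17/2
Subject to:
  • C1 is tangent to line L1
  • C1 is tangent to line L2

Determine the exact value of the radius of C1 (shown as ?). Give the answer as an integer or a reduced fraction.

1. [C1‖L1]  r_C1² − 49/4 = 0  ⇒  r_C1 = 7/2 (r>0 drops 1)
2. [C1‖L2]  r_C1² − 49/4 = 0  ⇒  r_C1 = 7/2 (r>0 drops 1)

7/2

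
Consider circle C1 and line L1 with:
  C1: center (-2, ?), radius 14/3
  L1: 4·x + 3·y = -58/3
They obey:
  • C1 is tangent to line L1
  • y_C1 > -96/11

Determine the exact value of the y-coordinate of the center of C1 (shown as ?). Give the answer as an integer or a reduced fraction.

1. [C1‖L1]  y_C1² + (68/9)y_C1 − 416/9 = 0  ⇒  y_C1 = -104/9 or 4
2. given y_C1 > -96/11: keep 4

4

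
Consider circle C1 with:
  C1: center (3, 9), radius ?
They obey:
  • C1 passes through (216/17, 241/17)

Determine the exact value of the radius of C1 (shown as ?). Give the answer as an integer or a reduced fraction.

11

1. [C1∋P]  r_C1² − 121 = 0  ⇒  r_C1 = 11 (r>0 drops 1)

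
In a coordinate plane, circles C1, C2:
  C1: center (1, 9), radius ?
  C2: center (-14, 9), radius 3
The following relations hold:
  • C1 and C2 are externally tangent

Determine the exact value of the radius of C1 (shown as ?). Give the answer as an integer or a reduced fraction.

12

1. [ext C1·C2]  r_C1² + 6r_C1 − 216 = 0  ⇒  r_C1 = 12 (r>0 drops 1)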